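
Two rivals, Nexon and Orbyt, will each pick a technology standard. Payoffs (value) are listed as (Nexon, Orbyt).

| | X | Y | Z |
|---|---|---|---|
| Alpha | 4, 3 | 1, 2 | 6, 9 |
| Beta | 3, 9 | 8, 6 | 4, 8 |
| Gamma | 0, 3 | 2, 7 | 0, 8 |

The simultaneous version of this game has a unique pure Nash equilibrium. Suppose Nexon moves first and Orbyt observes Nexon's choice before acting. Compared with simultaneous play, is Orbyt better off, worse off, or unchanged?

unchanged

Work backward from Orbyt's decision.
- Alpha: Orbyt compares 3, 2, 9 and picks Z; Nexon would get 6.
- Beta: Orbyt compares 9, 6, 8 and picks X; Nexon would get 3.
- Gamma: Orbyt compares 3, 7, 8 and picks Z; Nexon would get 0.
Nexon's induced payoffs are 6, 3, 0, so Nexon commits to Alpha. Subgame-perfect outcome: (Alpha, Z) with payoffs (6, 9).
For the simultaneous game, intersect best replies.
Nexon's best replies: X→Alpha; Y→Beta; Z→Alpha.
Orbyt's best replies: Alpha→Z; Beta→X; Gamma→Z.
The unique mutual best reply is (Alpha, Z), giving (6, 9).
Orbyt earns 9 sequentially versus 9 at the Nash outcome: unchanged.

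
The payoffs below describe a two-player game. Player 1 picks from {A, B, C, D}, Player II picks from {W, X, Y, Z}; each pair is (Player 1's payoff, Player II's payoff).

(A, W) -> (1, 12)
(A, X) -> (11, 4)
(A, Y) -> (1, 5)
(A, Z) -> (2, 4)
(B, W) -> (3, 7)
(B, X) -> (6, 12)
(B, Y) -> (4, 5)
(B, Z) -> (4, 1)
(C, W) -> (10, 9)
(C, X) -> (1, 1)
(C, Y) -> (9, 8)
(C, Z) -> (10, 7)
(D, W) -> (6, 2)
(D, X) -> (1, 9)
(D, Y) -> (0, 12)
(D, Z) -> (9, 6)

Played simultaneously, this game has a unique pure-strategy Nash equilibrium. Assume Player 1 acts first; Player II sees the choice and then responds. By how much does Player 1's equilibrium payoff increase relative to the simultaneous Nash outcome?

Player II best-responds to each possible Player 1 move:
- A: Player II compares 12, 4, 5, 4 and picks W; Player 1 would get 1.
- B: Player II compares 7, 12, 5, 1 and picks X; Player 1 would get 6.
- C: Player II compares 9, 1, 8, 7 and picks W; Player 1 would get 10.
- D: Player II compares 2, 9, 12, 6 and picks Y; Player 1 would get 0.
Among 1, 6, 10, 0, the best is 10 at C. Subgame-perfect outcome: (C, W) with payoffs (10, 9).
Now find the simultaneous Nash equilibrium.
Player 1's best replies: W→C; X→A; Y→C; Z→C.
Player II's best replies: A→W; B→X; C→W; D→Y.
The unique mutual best reply is (C, W), giving (10, 9).
Player 1's commitment gain: 10 − 10 = 0.

0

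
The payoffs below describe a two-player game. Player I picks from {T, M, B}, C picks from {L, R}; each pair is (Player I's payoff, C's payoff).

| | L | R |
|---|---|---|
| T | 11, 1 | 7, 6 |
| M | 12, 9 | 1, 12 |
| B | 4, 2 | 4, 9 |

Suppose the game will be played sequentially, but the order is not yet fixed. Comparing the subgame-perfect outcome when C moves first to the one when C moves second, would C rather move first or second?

If Player I leads: C's best replies are T→R, M→R, B→R; Player I's induced payoffs 7, 1, 4; outcome (T, R), payoffs (7, 6).
If C leads: Player I's best replies are L→M, R→T; C's induced payoffs 9, 6; outcome (M, L), payoffs (12, 9).
C gets 9 moving first and 6 moving second, so C prefers to move first.

first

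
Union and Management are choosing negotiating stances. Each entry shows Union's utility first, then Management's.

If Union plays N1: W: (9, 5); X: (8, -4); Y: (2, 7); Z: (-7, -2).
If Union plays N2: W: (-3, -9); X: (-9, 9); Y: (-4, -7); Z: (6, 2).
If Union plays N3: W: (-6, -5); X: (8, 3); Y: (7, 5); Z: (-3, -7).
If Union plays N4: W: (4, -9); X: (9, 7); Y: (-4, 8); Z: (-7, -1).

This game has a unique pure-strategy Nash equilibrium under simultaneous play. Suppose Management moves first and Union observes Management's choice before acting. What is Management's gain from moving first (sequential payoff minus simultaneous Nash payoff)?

2

Solve by backward induction (Management leads).
- W: Union compares 9, -3, -6, 4 and picks N1; Management would get 5.
- X: Union compares 8, -9, 8, 9 and picks N4; Management would get 7.
- Y: Union compares 2, -4, 7, -4 and picks N3; Management would get 5.
- Z: Union compares -7, 6, -3, -7 and picks N2; Management would get 2.
Management's induced payoffs are 5, 7, 5, 2, so Management commits to X. Subgame-perfect outcome: (N4, X) with payoffs (9, 7).
Now find the simultaneous Nash equilibrium.
Union's best replies: W→N1; X→N4; Y→N3; Z→N2.
Management's best replies: N1→Y; N2→X; N3→Y; N4→Y.
Only (N3, Y) has each player best-responding; Nash payoffs (7, 5).
Management's commitment gain: 7 − 5 = 2.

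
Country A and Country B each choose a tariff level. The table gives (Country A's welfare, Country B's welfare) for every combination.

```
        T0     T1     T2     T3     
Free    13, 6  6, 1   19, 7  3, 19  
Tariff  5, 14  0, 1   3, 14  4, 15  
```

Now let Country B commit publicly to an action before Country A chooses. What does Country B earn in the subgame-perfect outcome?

Solve by backward induction (Country B leads).
- T0: Country A compares 13, 5 and picks Free; Country B would get 6.
- T1: Country A compares 6, 0 and picks Free; Country B would get 1.
- T2: Country A compares 19, 3 and picks Free; Country B would get 7.
- T3: Country A compares 3, 4 and picks Tariff; Country B would get 15.
Country B's induced payoffs are 6, 1, 7, 15, so Country B commits to T3. Subgame-perfect outcome: (Tariff, T3) with payoffs (4, 15).

15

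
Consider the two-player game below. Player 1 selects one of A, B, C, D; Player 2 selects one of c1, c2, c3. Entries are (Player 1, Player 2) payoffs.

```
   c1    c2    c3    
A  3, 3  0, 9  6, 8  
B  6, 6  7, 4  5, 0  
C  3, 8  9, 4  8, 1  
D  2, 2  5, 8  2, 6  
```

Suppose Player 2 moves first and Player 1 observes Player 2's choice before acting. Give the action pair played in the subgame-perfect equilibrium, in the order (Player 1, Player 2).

(B, c1)

Player 1 best-responds to each possible Player 2 move:
- c1: BR = B, leader payoff 6.
- c2: BR = C, leader payoff 4.
- c3: BR = C, leader payoff 1.
Player 2's induced payoffs are 6, 4, 1, so Player 2 commits to c1. Subgame-perfect outcome: (B, c1) with payoffs (6, 6).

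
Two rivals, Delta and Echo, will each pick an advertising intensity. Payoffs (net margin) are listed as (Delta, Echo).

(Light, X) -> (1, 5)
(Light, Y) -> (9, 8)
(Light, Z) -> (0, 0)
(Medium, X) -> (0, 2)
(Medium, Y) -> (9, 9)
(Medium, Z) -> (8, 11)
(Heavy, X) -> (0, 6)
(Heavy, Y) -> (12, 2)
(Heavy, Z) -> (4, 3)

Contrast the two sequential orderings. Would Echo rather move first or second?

first

If Delta leads: Echo's best replies are Light→Y, Medium→Z, Heavy→X; Delta's induced payoffs 9, 8, 0; outcome (Light, Y), payoffs (9, 8).
If Echo leads: Delta's best replies are X→Light, Y→Heavy, Z→Medium; Echo's induced payoffs 5, 2, 11; outcome (Medium, Z), payoffs (8, 11).
Echo gets 11 moving first and 8 moving second, so Echo prefers to move first.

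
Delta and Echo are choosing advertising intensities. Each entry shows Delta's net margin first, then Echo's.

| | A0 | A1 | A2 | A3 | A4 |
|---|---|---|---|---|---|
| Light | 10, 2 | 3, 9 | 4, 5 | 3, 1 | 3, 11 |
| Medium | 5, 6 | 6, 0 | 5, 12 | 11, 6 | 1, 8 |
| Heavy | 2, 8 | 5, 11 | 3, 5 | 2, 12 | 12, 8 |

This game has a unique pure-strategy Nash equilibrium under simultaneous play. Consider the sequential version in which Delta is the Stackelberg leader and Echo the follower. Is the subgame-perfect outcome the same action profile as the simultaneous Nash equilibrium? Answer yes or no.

Echo best-responds to each possible Delta move:
- Light: BR = A4, leader payoff 3.
- Medium: BR = A2, leader payoff 5.
- Heavy: BR = A3, leader payoff 2.
Among 3, 5, 2, the best is 5 at Medium. Subgame-perfect outcome: (Medium, A2) with payoffs (5, 12).
Under simultaneous play:
Delta's best replies: A0→Light; A1→Medium; A2→Medium; A3→Medium; A4→Heavy.
Echo's best replies: Light→A4; Medium→A2; Heavy→A3.
The unique mutual best reply is (Medium, A2), giving (5, 12).
Sequential outcome (Medium, A2) coincides with the Nash profile (Medium, A2).

yes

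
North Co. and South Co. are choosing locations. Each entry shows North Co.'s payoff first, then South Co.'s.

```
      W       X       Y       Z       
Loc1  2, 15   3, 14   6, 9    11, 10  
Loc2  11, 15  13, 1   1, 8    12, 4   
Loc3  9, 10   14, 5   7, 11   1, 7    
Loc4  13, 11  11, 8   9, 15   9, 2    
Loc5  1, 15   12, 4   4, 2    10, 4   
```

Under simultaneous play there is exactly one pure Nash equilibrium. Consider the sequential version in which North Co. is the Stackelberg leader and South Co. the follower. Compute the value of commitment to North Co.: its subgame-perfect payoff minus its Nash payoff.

Work backward from South Co.'s decision.
- Loc1: BR = W, leader payoff 2.
- Loc2: BR = W, leader payoff 11.
- Loc3: BR = Y, leader payoff 7.
- Loc4: BR = Y, leader payoff 9.
- Loc5: BR = W, leader payoff 1.
North Co.'s induced payoffs are 2, 11, 7, 9, 1, so North Co. commits to Loc2. Subgame-perfect outcome: (Loc2, W) with payoffs (11, 15).
Under simultaneous play:
North Co.'s best replies: W→Loc4; X→Loc3; Y→Loc4; Z→Loc2.
South Co.'s best replies: Loc1→W; Loc2→W; Loc3→Y; Loc4→Y; Loc5→W.
The unique mutual best reply is (Loc4, Y), giving (9, 15).
North Co.'s commitment gain: 11 − 9 = 2.

2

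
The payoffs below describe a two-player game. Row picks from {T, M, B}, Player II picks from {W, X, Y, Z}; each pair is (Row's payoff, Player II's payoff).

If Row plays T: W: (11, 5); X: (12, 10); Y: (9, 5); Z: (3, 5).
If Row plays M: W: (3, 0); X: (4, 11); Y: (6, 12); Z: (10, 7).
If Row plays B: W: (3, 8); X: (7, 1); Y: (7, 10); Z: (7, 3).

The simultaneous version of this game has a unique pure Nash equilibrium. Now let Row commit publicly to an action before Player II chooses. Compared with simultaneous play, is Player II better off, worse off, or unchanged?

Solve by backward induction (Row leads).
- T → Player II plays X (best of 5, 10, 5, 5); Row gets 12.
- M → Player II plays Y (best of 0, 11, 12, 7); Row gets 6.
- B → Player II plays Y (best of 8, 1, 10, 3); Row gets 7.
Maximizing over 12, 6, 7, Row chooses T. Subgame-perfect outcome: (T, X) with payoffs (12, 10).
For the simultaneous game, intersect best replies.
Row's best replies: W→T; X→T; Y→T; Z→M.
Player II's best replies: T→X; M→Y; B→Y.
The unique mutual best reply is (T, X), giving (12, 10).
Player II earns 10 sequentially versus 10 at the Nash outcome: unchanged.

unchanged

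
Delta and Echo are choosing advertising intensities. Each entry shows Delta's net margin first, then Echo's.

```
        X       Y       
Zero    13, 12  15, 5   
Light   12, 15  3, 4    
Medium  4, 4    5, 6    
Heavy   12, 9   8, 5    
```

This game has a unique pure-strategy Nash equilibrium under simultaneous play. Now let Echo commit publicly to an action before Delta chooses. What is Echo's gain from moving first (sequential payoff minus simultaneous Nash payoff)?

Solve by backward induction (Echo leads).
- X: Delta compares 13, 12, 4, 12 and picks Zero; Echo would get 12.
- Y: Delta compares 15, 3, 5, 8 and picks Zero; Echo would get 5.
Maximizing over 12, 5, Echo chooses X. Subgame-perfect outcome: (Zero, X) with payoffs (13, 12).
For the simultaneous game, intersect best replies.
Delta's best replies: X→Zero; Y→Zero.
Echo's best replies: Zero→X; Light→X; Medium→Y; Heavy→X.
The unique mutual best reply is (Zero, X), giving (13, 12).
Echo's commitment gain: 12 − 12 = 0.

0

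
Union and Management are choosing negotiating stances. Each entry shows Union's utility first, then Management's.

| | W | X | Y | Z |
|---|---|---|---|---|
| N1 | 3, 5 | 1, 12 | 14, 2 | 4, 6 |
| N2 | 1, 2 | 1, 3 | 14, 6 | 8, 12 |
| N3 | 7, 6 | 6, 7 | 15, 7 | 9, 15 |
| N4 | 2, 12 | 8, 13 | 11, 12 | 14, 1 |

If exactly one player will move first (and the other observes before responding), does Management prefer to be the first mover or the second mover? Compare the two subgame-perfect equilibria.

second

If Union leads: Management's best replies are N1→X, N2→Z, N3→Z, N4→X; Union's induced payoffs 1, 8, 9, 8; outcome (N3, Z), payoffs (9, 15).
If Management leads: Union's best replies are W→N3, X→N4, Y→N3, Z→N4; Management's induced payoffs 6, 13, 7, 1; outcome (N4, X), payoffs (8, 13).
Management gets 13 moving first and 15 moving second, so Management prefers to move second.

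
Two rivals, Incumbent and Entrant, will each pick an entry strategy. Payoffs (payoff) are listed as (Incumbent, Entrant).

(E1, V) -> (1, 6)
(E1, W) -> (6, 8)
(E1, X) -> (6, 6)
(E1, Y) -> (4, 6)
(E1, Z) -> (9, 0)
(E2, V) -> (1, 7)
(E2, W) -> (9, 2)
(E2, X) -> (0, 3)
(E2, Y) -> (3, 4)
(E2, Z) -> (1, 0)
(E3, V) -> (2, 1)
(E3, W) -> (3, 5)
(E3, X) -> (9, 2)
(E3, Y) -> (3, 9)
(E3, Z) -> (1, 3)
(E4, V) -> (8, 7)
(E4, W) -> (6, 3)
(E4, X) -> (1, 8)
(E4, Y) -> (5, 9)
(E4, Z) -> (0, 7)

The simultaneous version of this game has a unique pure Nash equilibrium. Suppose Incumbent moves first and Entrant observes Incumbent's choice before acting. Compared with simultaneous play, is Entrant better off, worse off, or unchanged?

Solve by backward induction (Incumbent leads).
- E1 → Entrant plays W (best of 6, 8, 6, 6, 0); Incumbent gets 6.
- E2 → Entrant plays V (best of 7, 2, 3, 4, 0); Incumbent gets 1.
- E3 → Entrant plays Y (best of 1, 5, 2, 9, 3); Incumbent gets 3.
- E4 → Entrant plays Y (best of 7, 3, 8, 9, 7); Incumbent gets 5.
Among 6, 1, 3, 5, the best is 6 at E1. Subgame-perfect outcome: (E1, W) with payoffs (6, 8).
For the simultaneous game, intersect best replies.
Incumbent's best replies: V→E4; W→E2; X→E3; Y→E4; Z→E1.
Entrant's best replies: E1→W; E2→V; E3→Y; E4→Y.
The unique mutual best reply is (E4, Y), giving (5, 9).
Entrant earns 8 sequentially versus 9 at the Nash outcome: worse off.

worse off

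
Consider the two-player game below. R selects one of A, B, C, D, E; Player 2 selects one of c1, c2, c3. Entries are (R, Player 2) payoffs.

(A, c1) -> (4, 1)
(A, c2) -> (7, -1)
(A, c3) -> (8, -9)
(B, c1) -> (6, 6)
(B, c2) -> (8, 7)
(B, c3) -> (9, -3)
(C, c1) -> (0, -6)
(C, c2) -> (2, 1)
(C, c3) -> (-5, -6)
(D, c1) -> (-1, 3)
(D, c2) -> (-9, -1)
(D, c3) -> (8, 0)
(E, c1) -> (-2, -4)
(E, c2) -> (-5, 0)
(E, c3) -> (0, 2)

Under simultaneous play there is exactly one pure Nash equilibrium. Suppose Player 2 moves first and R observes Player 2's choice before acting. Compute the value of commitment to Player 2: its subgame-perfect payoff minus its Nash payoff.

Backward induction with Player 2 moving first.
- c1 → R plays B (best of 4, 6, 0, -1, -2); Player 2 gets 6.
- c2 → R plays B (best of 7, 8, 2, -9, -5); Player 2 gets 7.
- c3 → R plays B (best of 8, 9, -5, 8, 0); Player 2 gets -3.
Among 6, 7, -3, the best is 7 at c2. Subgame-perfect outcome: (B, c2) with payoffs (8, 7).
Under simultaneous play:
R's best replies: c1→B; c2→B; c3→B.
Player 2's best replies: A→c1; B→c2; C→c2; D→c1; E→c3.
The unique mutual best reply is (B, c2), giving (8, 7).
Player 2's commitment gain: 7 − 7 = 0.

0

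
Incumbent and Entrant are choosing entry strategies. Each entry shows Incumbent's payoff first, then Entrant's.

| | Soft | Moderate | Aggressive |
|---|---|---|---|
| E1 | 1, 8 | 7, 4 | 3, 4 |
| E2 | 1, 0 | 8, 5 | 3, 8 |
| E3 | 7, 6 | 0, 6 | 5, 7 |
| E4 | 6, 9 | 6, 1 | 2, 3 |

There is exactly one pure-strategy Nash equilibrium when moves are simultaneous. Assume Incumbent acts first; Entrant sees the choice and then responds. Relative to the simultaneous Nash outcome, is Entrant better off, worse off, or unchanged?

Solve by backward induction (Incumbent leads).
- E1 → Entrant plays Soft (best of 8, 4, 4); Incumbent gets 1.
- E2 → Entrant plays Aggressive (best of 0, 5, 8); Incumbent gets 3.
- E3 → Entrant plays Aggressive (best of 6, 6, 7); Incumbent gets 5.
- E4 → Entrant plays Soft (best of 9, 1, 3); Incumbent gets 6.
Maximizing over 1, 3, 5, 6, Incumbent chooses E4. Subgame-perfect outcome: (E4, Soft) with payoffs (6, 9).
For the simultaneous game, intersect best replies.
Incumbent's best replies: Soft→E3; Moderate→E2; Aggressive→E3.
Entrant's best replies: E1→Soft; E2→Aggressive; E3→Aggressive; E4→Soft.
Only (E3, Aggressive) has each player best-responding; Nash payoffs (5, 7).
Entrant earns 9 sequentially versus 7 at the Nash outcome: better off.

better off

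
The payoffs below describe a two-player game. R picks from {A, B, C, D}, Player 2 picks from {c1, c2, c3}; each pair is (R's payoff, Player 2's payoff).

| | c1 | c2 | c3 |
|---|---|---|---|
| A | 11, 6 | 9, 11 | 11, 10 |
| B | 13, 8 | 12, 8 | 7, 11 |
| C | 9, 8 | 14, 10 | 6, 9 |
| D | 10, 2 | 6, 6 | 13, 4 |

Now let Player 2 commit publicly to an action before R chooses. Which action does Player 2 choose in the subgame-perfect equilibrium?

Backward induction with Player 2 moving first.
- c1: BR = B, leader payoff 8.
- c2: BR = C, leader payoff 10.
- c3: BR = D, leader payoff 4.
Player 2's induced payoffs are 8, 10, 4, so Player 2 commits to c2. Subgame-perfect outcome: (C, c2) with payoffs (14, 10).

c2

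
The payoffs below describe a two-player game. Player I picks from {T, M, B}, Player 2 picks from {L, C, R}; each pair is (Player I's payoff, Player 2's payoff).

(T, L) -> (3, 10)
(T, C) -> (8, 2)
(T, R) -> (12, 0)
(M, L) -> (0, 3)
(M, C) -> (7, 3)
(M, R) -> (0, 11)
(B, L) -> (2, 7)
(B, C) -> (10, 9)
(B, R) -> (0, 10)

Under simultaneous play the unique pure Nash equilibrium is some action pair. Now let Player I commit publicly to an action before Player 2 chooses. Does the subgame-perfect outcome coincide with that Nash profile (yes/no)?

yes

Solve by backward induction (Player I leads).
- T: Player 2 compares 10, 2, 0 and picks L; Player I would get 3.
- M: Player 2 compares 3, 3, 11 and picks R; Player I would get 0.
- B: Player 2 compares 7, 9, 10 and picks R; Player I would get 0.
Maximizing over 3, 0, 0, Player I chooses T. Subgame-perfect outcome: (T, L) with payoffs (3, 10).
For the simultaneous game, intersect best replies.
Player I's best replies: L→T; C→B; R→T.
Player 2's best replies: T→L; M→R; B→R.
The unique mutual best reply is (T, L), giving (3, 10).
Sequential outcome (T, L) coincides with the Nash profile (T, L).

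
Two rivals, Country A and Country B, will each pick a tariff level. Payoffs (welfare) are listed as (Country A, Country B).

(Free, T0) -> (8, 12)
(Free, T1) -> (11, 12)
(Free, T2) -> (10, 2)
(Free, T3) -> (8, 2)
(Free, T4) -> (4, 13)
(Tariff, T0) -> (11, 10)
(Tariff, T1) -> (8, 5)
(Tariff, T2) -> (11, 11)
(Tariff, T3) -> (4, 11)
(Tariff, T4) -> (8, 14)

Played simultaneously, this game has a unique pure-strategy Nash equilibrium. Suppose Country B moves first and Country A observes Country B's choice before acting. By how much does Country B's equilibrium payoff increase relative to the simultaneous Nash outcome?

0

Backward induction with Country B moving first.
- T0 → Country A plays Tariff (best of 8, 11); Country B gets 10.
- T1 → Country A plays Free (best of 11, 8); Country B gets 12.
- T2 → Country A plays Tariff (best of 10, 11); Country B gets 11.
- T3 → Country A plays Free (best of 8, 4); Country B gets 2.
- T4 → Country A plays Tariff (best of 4, 8); Country B gets 14.
Maximizing over 10, 12, 11, 2, 14, Country B chooses T4. Subgame-perfect outcome: (Tariff, T4) with payoffs (8, 14).
Under simultaneous play:
Country A's best replies: T0→Tariff; T1→Free; T2→Tariff; T3→Free; T4→Tariff.
Country B's best replies: Free→T4; Tariff→T4.
Only (Tariff, T4) has each player best-responding; Nash payoffs (8, 14).
Country B's commitment gain: 14 − 14 = 0.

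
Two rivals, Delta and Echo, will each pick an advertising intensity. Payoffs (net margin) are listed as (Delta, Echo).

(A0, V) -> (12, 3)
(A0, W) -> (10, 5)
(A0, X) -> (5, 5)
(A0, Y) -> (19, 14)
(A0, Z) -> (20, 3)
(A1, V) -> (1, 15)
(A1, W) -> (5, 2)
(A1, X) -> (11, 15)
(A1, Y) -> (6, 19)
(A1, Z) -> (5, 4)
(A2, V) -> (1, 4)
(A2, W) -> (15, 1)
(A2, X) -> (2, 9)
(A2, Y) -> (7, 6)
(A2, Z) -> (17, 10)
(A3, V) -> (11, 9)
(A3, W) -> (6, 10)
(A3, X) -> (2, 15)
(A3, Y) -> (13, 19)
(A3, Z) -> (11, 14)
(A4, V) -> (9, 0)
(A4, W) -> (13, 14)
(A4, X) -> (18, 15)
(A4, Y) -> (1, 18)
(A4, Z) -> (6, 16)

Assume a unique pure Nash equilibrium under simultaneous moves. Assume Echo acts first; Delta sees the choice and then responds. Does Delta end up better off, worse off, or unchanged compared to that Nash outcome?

Solve by backward induction (Echo leads).
- V: BR = A0, leader payoff 3.
- W: BR = A2, leader payoff 1.
- X: BR = A4, leader payoff 15.
- Y: BR = A0, leader payoff 14.
- Z: BR = A0, leader payoff 3.
Among 3, 1, 15, 14, 3, the best is 15 at X. Subgame-perfect outcome: (A4, X) with payoffs (18, 15).
Under simultaneous play:
Delta's best replies: V→A0; W→A2; X→A4; Y→A0; Z→A0.
Echo's best replies: A0→Y; A1→Y; A2→Z; A3→Y; A4→Y.
Only (A0, Y) has each player best-responding; Nash payoffs (19, 14).
Delta earns 18 sequentially versus 19 at the Nash outcome: worse off.

worse off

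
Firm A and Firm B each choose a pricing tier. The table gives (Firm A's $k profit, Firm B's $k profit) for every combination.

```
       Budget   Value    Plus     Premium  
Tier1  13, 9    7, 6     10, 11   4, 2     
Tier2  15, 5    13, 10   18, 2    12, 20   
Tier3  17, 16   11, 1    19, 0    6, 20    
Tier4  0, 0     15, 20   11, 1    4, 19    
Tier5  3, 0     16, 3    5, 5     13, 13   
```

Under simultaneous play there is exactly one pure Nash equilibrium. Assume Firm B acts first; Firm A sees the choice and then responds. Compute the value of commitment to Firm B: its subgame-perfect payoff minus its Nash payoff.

3

Solve by backward induction (Firm B leads).
- Budget: Firm A compares 13, 15, 17, 0, 3 and picks Tier3; Firm B would get 16.
- Value: Firm A compares 7, 13, 11, 15, 16 and picks Tier5; Firm B would get 3.
- Plus: Firm A compares 10, 18, 19, 11, 5 and picks Tier3; Firm B would get 0.
- Premium: Firm A compares 4, 12, 6, 4, 13 and picks Tier5; Firm B would get 13.
Among 16, 3, 0, 13, the best is 16 at Budget. Subgame-perfect outcome: (Tier3, Budget) with payoffs (17, 16).
Now find the simultaneous Nash equilibrium.
Firm A's best replies: Budget→Tier3; Value→Tier5; Plus→Tier3; Premium→Tier5.
Firm B's best replies: Tier1→Plus; Tier2→Premium; Tier3→Premium; Tier4→Value; Tier5→Premium.
The unique mutual best reply is (Tier5, Premium), giving (13, 13).
Firm B's commitment gain: 16 − 13 = 3.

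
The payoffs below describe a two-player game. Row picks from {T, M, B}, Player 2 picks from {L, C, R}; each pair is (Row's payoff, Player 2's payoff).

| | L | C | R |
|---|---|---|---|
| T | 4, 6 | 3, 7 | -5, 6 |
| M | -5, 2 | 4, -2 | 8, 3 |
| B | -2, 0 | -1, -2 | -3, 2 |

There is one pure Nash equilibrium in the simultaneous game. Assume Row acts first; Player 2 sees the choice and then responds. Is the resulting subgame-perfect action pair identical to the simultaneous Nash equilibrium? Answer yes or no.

yes

Backward induction with Row moving first.
- T → Player 2 plays C (best of 6, 7, 6); Row gets 3.
- M → Player 2 plays R (best of 2, -2, 3); Row gets 8.
- B → Player 2 plays R (best of 0, -2, 2); Row gets -3.
Maximizing over 3, 8, -3, Row chooses M. Subgame-perfect outcome: (M, R) with payoffs (8, 3).
Now find the simultaneous Nash equilibrium.
Row's best replies: L→T; C→M; R→M.
Player 2's best replies: T→C; M→R; B→R.
Only (M, R) has each player best-responding; Nash payoffs (8, 3).
Sequential outcome (M, R) coincides with the Nash profile (M, R).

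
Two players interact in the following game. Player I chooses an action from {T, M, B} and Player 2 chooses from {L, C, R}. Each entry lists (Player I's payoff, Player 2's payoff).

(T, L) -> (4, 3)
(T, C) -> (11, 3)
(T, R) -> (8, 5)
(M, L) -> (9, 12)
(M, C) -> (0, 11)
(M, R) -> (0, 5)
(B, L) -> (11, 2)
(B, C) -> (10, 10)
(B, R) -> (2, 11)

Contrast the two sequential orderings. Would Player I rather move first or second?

first

If Player I leads: Player 2's best replies are T→R, M→L, B→R; Player I's induced payoffs 8, 9, 2; outcome (M, L), payoffs (9, 12).
If Player 2 leads: Player I's best replies are L→B, C→T, R→T; Player 2's induced payoffs 2, 3, 5; outcome (T, R), payoffs (8, 5).
Player I gets 9 moving first and 8 moving second, so Player I prefers to move first.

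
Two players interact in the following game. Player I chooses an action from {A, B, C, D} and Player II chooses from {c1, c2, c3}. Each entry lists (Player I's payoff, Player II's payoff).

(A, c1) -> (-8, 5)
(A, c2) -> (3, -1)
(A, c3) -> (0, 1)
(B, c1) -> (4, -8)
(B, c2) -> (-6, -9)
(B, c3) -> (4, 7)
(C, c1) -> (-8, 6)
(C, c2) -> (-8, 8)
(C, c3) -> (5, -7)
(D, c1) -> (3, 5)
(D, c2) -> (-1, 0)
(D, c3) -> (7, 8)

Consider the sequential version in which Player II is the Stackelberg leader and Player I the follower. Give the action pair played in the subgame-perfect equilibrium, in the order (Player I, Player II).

Backward induction with Player II moving first.
- c1: BR = B, leader payoff -8.
- c2: BR = A, leader payoff -1.
- c3: BR = D, leader payoff 8.
Player II's induced payoffs are -8, -1, 8, so Player II commits to c3. Subgame-perfect outcome: (D, c3) with payoffs (7, 8).

(D, c3)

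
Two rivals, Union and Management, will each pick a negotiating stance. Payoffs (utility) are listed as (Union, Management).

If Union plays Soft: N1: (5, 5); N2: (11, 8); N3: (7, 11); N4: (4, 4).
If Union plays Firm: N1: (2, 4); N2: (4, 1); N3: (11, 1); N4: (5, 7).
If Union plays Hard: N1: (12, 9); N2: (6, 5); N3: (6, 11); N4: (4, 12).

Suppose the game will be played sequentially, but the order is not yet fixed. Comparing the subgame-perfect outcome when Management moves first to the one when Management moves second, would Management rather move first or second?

second

If Union leads: Management's best replies are Soft→N3, Firm→N4, Hard→N4; Union's induced payoffs 7, 5, 4; outcome (Soft, N3), payoffs (7, 11).
If Management leads: Union's best replies are N1→Hard, N2→Soft, N3→Firm, N4→Firm; Management's induced payoffs 9, 8, 1, 7; outcome (Hard, N1), payoffs (12, 9).
Management gets 9 moving first and 11 moving second, so Management prefers to move second.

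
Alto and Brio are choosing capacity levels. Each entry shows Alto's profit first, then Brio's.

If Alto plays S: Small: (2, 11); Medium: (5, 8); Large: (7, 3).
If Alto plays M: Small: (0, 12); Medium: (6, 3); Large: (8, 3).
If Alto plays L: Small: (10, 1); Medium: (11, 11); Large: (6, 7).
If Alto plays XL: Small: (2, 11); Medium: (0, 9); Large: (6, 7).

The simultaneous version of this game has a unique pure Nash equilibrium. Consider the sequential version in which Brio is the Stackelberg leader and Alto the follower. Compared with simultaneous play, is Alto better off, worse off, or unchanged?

unchanged

Work backward from Alto's decision.
- Small: BR = L, leader payoff 1.
- Medium: BR = L, leader payoff 11.
- Large: BR = M, leader payoff 3.
Brio's induced payoffs are 1, 11, 3, so Brio commits to Medium. Subgame-perfect outcome: (L, Medium) with payoffs (11, 11).
Now find the simultaneous Nash equilibrium.
Alto's best replies: Small→L; Medium→L; Large→M.
Brio's best replies: S→Small; M→Small; L→Medium; XL→Small.
The unique mutual best reply is (L, Medium), giving (11, 11).
Alto earns 11 sequentially versus 11 at the Nash outcome: unchanged.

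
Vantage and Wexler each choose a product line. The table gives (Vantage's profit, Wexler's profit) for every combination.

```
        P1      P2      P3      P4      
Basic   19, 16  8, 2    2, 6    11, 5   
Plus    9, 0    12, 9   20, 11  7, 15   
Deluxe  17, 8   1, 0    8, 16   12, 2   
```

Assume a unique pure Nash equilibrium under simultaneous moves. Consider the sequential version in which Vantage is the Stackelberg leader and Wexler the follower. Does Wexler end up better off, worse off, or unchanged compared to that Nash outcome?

Wexler best-responds to each possible Vantage move:
- Basic: Wexler compares 16, 2, 6, 5 and picks P1; Vantage would get 19.
- Plus: Wexler compares 0, 9, 11, 15 and picks P4; Vantage would get 7.
- Deluxe: Wexler compares 8, 0, 16, 2 and picks P3; Vantage would get 8.
Vantage's induced payoffs are 19, 7, 8, so Vantage commits to Basic. Subgame-perfect outcome: (Basic, P1) with payoffs (19, 16).
Under simultaneous play:
Vantage's best replies: P1→Basic; P2→Plus; P3→Plus; P4→Deluxe.
Wexler's best replies: Basic→P1; Plus→P4; Deluxe→P3.
Only (Basic, P1) has each player best-responding; Nash payoffs (19, 16).
Wexler earns 16 sequentially versus 16 at the Nash outcome: unchanged.

unchanged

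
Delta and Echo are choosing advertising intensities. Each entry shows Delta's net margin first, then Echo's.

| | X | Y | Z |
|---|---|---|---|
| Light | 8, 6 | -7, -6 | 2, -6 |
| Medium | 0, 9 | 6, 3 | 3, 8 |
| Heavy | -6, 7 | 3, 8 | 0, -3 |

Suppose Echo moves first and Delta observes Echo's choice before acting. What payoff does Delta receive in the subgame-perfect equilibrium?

3

Work backward from Delta's decision.
- X: Delta compares 8, 0, -6 and picks Light; Echo would get 6.
- Y: Delta compares -7, 6, 3 and picks Medium; Echo would get 3.
- Z: Delta compares 2, 3, 0 and picks Medium; Echo would get 8.
Maximizing over 6, 3, 8, Echo chooses Z. Subgame-perfect outcome: (Medium, Z) with payoffs (3, 8).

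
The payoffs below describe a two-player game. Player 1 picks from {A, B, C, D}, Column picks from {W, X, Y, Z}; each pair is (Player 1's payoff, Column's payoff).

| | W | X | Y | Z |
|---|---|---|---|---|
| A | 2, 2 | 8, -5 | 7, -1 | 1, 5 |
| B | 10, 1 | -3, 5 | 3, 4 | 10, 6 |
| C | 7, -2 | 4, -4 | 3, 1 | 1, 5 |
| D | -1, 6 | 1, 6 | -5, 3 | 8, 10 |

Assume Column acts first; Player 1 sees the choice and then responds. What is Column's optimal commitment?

Player 1 best-responds to each possible Column move:
- W: Player 1 compares 2, 10, 7, -1 and picks B; Column would get 1.
- X: Player 1 compares 8, -3, 4, 1 and picks A; Column would get -5.
- Y: Player 1 compares 7, 3, 3, -5 and picks A; Column would get -1.
- Z: Player 1 compares 1, 10, 1, 8 and picks B; Column would get 6.
Maximizing over 1, -5, -1, 6, Column chooses Z. Subgame-perfect outcome: (B, Z) with payoffs (10, 6).

Z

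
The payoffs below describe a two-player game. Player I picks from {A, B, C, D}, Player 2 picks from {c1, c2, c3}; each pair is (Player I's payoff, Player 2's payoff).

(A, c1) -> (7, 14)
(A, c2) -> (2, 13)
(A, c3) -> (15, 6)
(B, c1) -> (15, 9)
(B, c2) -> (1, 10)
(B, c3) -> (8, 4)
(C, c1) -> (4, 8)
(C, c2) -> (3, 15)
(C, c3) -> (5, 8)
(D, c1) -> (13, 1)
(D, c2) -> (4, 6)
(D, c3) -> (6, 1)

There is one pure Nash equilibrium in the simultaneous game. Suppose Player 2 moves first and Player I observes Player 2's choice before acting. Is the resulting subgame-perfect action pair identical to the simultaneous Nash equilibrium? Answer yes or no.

Backward induction with Player 2 moving first.
- c1: BR = B, leader payoff 9.
- c2: BR = D, leader payoff 6.
- c3: BR = A, leader payoff 6.
Among 9, 6, 6, the best is 9 at c1. Subgame-perfect outcome: (B, c1) with payoffs (15, 9).
Under simultaneous play:
Player I's best replies: c1→B; c2→D; c3→A.
Player 2's best replies: A→c1; B→c2; C→c2; D→c2.
The unique mutual best reply is (D, c2), giving (4, 6).
Sequential outcome (B, c1) differs from the Nash profile (D, c2).

no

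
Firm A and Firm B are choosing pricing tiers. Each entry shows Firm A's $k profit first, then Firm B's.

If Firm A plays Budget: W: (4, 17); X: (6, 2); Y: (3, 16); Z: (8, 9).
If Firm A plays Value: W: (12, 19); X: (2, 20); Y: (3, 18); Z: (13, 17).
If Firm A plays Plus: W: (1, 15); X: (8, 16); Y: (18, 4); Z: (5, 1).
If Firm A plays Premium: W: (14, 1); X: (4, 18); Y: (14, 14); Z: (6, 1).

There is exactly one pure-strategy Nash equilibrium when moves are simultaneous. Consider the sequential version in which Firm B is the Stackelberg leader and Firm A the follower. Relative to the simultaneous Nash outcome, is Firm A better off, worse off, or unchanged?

better off

Backward induction with Firm B moving first.
- W: BR = Premium, leader payoff 1.
- X: BR = Plus, leader payoff 16.
- Y: BR = Plus, leader payoff 4.
- Z: BR = Value, leader payoff 17.
Firm B's induced payoffs are 1, 16, 4, 17, so Firm B commits to Z. Subgame-perfect outcome: (Value, Z) with payoffs (13, 17).
Now find the simultaneous Nash equilibrium.
Firm A's best replies: W→Premium; X→Plus; Y→Plus; Z→Value.
Firm B's best replies: Budget→W; Value→X; Plus→X; Premium→X.
The unique mutual best reply is (Plus, X), giving (8, 16).
Firm A earns 13 sequentially versus 8 at the Nash outcome: better off.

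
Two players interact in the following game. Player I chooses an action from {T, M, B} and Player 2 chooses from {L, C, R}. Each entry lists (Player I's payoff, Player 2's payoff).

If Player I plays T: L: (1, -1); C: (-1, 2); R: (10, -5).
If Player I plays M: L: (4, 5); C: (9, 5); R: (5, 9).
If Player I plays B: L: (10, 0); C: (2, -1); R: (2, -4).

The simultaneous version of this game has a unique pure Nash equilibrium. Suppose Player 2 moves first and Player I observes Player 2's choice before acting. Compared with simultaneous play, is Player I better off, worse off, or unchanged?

Solve by backward induction (Player 2 leads).
- L → Player I plays B (best of 1, 4, 10); Player 2 gets 0.
- C → Player I plays M (best of -1, 9, 2); Player 2 gets 5.
- R → Player I plays T (best of 10, 5, 2); Player 2 gets -5.
Maximizing over 0, 5, -5, Player 2 chooses C. Subgame-perfect outcome: (M, C) with payoffs (9, 5).
Under simultaneous play:
Player I's best replies: L→B; C→M; R→T.
Player 2's best replies: T→C; M→R; B→L.
The unique mutual best reply is (B, L), giving (10, 0).
Player I earns 9 sequentially versus 10 at the Nash outcome: worse off.

worse off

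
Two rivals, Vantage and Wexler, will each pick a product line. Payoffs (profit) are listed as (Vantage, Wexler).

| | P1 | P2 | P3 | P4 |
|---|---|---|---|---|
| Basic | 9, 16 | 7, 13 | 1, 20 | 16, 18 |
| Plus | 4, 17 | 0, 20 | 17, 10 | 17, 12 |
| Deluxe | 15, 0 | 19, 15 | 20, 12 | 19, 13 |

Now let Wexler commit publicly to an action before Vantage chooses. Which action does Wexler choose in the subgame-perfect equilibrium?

Solve by backward induction (Wexler leads).
- P1 → Vantage plays Deluxe (best of 9, 4, 15); Wexler gets 0.
- P2 → Vantage plays Deluxe (best of 7, 0, 19); Wexler gets 15.
- P3 → Vantage plays Deluxe (best of 1, 17, 20); Wexler gets 12.
- P4 → Vantage plays Deluxe (best of 16, 17, 19); Wexler gets 13.
Wexler's induced payoffs are 0, 15, 12, 13, so Wexler commits to P2. Subgame-perfect outcome: (Deluxe, P2) with payoffs (19, 15).

P2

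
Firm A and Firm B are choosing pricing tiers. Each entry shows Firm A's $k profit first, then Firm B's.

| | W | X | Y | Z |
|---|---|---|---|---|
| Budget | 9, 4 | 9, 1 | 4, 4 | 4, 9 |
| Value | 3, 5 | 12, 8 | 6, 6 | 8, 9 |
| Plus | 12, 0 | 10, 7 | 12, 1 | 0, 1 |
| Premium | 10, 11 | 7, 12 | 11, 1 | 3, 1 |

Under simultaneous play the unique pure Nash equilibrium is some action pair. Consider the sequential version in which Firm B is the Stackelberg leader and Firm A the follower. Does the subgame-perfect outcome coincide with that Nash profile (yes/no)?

yes

Solve by backward induction (Firm B leads).
- W: Firm A compares 9, 3, 12, 10 and picks Plus; Firm B would get 0.
- X: Firm A compares 9, 12, 10, 7 and picks Value; Firm B would get 8.
- Y: Firm A compares 4, 6, 12, 11 and picks Plus; Firm B would get 1.
- Z: Firm A compares 4, 8, 0, 3 and picks Value; Firm B would get 9.
Among 0, 8, 1, 9, the best is 9 at Z. Subgame-perfect outcome: (Value, Z) with payoffs (8, 9).
Under simultaneous play:
Firm A's best replies: W→Plus; X→Value; Y→Plus; Z→Value.
Firm B's best replies: Budget→Z; Value→Z; Plus→X; Premium→X.
The unique mutual best reply is (Value, Z), giving (8, 9).
Sequential outcome (Value, Z) coincides with the Nash profile (Value, Z).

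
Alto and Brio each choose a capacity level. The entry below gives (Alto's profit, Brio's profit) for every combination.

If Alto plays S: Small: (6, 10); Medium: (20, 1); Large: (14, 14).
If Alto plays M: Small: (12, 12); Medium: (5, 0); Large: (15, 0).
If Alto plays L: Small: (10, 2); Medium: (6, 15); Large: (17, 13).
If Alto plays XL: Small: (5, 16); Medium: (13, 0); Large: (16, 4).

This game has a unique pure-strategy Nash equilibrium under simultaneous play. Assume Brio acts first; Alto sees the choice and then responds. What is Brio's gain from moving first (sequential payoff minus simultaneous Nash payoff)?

1

Solve by backward induction (Brio leads).
- Small → Alto plays M (best of 6, 12, 10, 5); Brio gets 12.
- Medium → Alto plays S (best of 20, 5, 6, 13); Brio gets 1.
- Large → Alto plays L (best of 14, 15, 17, 16); Brio gets 13.
Among 12, 1, 13, the best is 13 at Large. Subgame-perfect outcome: (L, Large) with payoffs (17, 13).
Under simultaneous play:
Alto's best replies: Small→M; Medium→S; Large→L.
Brio's best replies: S→Large; M→Small; L→Medium; XL→Small.
The unique mutual best reply is (M, Small), giving (12, 12).
Brio's commitment gain: 13 − 12 = 1.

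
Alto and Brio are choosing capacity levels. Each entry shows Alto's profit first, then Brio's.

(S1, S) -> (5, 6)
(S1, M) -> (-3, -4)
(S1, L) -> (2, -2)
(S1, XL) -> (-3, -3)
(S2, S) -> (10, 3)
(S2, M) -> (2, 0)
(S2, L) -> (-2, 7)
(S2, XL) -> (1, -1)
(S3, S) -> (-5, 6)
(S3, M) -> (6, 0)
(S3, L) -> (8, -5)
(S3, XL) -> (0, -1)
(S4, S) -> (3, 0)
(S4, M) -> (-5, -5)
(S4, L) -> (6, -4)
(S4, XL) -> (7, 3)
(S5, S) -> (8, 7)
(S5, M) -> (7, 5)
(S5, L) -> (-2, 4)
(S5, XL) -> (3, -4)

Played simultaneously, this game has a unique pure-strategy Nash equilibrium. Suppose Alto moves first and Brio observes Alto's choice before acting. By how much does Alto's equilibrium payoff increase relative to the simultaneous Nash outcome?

1

Work backward from Brio's decision.
- S1: Brio compares 6, -4, -2, -3 and picks S; Alto would get 5.
- S2: Brio compares 3, 0, 7, -1 and picks L; Alto would get -2.
- S3: Brio compares 6, 0, -5, -1 and picks S; Alto would get -5.
- S4: Brio compares 0, -5, -4, 3 and picks XL; Alto would get 7.
- S5: Brio compares 7, 5, 4, -4 and picks S; Alto would get 8.
Among 5, -2, -5, 7, 8, the best is 8 at S5. Subgame-perfect outcome: (S5, S) with payoffs (8, 7).
Now find the simultaneous Nash equilibrium.
Alto's best replies: S→S2; M→S5; L→S3; XL→S4.
Brio's best replies: S1→S; S2→L; S3→S; S4→XL; S5→S.
Only (S4, XL) has each player best-responding; Nash payoffs (7, 3).
Alto's commitment gain: 8 − 7 = 1.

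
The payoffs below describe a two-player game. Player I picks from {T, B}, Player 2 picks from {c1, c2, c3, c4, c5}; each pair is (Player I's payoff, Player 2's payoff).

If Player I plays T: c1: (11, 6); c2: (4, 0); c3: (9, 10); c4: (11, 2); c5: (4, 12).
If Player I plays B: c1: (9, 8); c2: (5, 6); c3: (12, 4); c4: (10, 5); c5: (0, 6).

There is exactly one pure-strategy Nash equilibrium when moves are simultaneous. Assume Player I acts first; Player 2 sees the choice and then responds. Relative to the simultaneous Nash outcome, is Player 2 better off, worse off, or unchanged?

worse off

Player 2 best-responds to each possible Player I move:
- T → Player 2 plays c5 (best of 6, 0, 10, 2, 12); Player I gets 4.
- B → Player 2 plays c1 (best of 8, 6, 4, 5, 6); Player I gets 9.
Maximizing over 4, 9, Player I chooses B. Subgame-perfect outcome: (B, c1) with payoffs (9, 8).
Now find the simultaneous Nash equilibrium.
Player I's best replies: c1→T; c2→B; c3→B; c4→T; c5→T.
Player 2's best replies: T→c5; B→c1.
The unique mutual best reply is (T, c5), giving (4, 12).
Player 2 earns 8 sequentially versus 12 at the Nash outcome: worse off.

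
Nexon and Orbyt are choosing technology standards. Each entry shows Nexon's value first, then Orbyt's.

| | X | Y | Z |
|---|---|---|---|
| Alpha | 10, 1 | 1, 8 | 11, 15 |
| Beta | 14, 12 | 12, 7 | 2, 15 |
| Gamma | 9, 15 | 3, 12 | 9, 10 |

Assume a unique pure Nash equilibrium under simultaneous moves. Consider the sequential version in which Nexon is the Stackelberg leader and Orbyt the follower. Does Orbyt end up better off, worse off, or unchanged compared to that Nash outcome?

Solve by backward induction (Nexon leads).
- Alpha: BR = Z, leader payoff 11.
- Beta: BR = Z, leader payoff 2.
- Gamma: BR = X, leader payoff 9.
Maximizing over 11, 2, 9, Nexon chooses Alpha. Subgame-perfect outcome: (Alpha, Z) with payoffs (11, 15).
Under simultaneous play:
Nexon's best replies: X→Beta; Y→Beta; Z→Alpha.
Orbyt's best replies: Alpha→Z; Beta→Z; Gamma→X.
The unique mutual best reply is (Alpha, Z), giving (11, 15).
Orbyt earns 15 sequentially versus 15 at the Nash outcome: unchanged.

unchanged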